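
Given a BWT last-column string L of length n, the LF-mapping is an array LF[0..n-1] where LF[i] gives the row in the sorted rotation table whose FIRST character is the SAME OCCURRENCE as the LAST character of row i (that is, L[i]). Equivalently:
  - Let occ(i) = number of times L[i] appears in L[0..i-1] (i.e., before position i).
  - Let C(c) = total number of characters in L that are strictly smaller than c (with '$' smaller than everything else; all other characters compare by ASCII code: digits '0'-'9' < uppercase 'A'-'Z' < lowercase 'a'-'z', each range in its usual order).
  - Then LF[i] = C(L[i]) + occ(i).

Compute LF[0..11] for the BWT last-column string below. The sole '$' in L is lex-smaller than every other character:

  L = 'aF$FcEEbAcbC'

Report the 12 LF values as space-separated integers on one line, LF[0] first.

Char counts: '$':1, 'A':1, 'C':1, 'E':2, 'F':2, 'a':1, 'b':2, 'c':2
C (first-col start): C('$')=0, C('A')=1, C('C')=2, C('E')=3, C('F')=5, C('a')=7, C('b')=8, C('c')=10
L[0]='a': occ=0, LF[0]=C('a')+0=7+0=7
L[1]='F': occ=0, LF[1]=C('F')+0=5+0=5
L[2]='$': occ=0, LF[2]=C('$')+0=0+0=0
L[3]='F': occ=1, LF[3]=C('F')+1=5+1=6
L[4]='c': occ=0, LF[4]=C('c')+0=10+0=10
L[5]='E': occ=0, LF[5]=C('E')+0=3+0=3
L[6]='E': occ=1, LF[6]=C('E')+1=3+1=4
L[7]='b': occ=0, LF[7]=C('b')+0=8+0=8
L[8]='A': occ=0, LF[8]=C('A')+0=1+0=1
L[9]='c': occ=1, LF[9]=C('c')+1=10+1=11
L[10]='b': occ=1, LF[10]=C('b')+1=8+1=9
L[11]='C': occ=0, LF[11]=C('C')+0=2+0=2

Answer: 7 5 0 6 10 3 4 8 1 11 9 2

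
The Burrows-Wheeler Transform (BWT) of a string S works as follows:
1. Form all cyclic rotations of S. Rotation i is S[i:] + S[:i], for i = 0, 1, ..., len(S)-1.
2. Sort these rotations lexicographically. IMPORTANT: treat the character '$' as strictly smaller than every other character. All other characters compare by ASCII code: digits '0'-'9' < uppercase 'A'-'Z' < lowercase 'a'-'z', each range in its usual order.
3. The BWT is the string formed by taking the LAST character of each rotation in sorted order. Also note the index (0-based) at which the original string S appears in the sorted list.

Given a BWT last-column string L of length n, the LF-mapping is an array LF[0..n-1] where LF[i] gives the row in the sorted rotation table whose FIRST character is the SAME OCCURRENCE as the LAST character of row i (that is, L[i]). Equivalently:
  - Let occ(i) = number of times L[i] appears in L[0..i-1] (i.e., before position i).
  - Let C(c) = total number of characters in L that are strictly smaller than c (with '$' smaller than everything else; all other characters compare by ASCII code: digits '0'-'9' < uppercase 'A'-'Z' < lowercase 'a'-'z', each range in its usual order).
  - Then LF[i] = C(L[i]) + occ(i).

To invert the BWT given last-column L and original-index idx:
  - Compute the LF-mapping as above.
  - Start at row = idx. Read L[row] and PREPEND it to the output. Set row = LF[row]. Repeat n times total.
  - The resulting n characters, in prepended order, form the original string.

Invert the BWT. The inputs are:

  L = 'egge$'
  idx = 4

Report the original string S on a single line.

LF mapping: 1 3 4 2 0
Walk LF starting at row 4, prepending L[row]:
  step 1: row=4, L[4]='$', prepend. Next row=LF[4]=0
  step 2: row=0, L[0]='e', prepend. Next row=LF[0]=1
  step 3: row=1, L[1]='g', prepend. Next row=LF[1]=3
  step 4: row=3, L[3]='e', prepend. Next row=LF[3]=2
  step 5: row=2, L[2]='g', prepend. Next row=LF[2]=4
Reversed output: gege$

Answer: gege$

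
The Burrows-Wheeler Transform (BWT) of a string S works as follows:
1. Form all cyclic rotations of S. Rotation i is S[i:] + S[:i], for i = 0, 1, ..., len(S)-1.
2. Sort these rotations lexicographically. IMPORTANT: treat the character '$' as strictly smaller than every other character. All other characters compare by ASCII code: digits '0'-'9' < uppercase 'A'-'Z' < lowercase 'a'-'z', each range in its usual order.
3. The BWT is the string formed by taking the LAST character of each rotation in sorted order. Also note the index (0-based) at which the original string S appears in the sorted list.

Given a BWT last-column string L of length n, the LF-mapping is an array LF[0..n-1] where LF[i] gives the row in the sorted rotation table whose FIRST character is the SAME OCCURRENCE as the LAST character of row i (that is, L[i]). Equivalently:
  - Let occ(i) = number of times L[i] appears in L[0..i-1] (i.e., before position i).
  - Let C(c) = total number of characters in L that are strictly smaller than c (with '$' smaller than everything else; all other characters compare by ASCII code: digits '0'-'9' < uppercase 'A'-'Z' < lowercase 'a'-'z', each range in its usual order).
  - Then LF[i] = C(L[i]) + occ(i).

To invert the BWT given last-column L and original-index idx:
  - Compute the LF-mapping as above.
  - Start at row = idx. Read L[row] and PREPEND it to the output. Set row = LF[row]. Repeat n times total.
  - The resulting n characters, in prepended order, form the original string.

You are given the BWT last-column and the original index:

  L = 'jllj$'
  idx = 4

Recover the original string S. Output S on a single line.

LF mapping: 1 3 4 2 0
Walk LF starting at row 4, prepending L[row]:
  step 1: row=4, L[4]='$', prepend. Next row=LF[4]=0
  step 2: row=0, L[0]='j', prepend. Next row=LF[0]=1
  step 3: row=1, L[1]='l', prepend. Next row=LF[1]=3
  step 4: row=3, L[3]='j', prepend. Next row=LF[3]=2
  step 5: row=2, L[2]='l', prepend. Next row=LF[2]=4
Reversed output: ljlj$

Answer: ljlj$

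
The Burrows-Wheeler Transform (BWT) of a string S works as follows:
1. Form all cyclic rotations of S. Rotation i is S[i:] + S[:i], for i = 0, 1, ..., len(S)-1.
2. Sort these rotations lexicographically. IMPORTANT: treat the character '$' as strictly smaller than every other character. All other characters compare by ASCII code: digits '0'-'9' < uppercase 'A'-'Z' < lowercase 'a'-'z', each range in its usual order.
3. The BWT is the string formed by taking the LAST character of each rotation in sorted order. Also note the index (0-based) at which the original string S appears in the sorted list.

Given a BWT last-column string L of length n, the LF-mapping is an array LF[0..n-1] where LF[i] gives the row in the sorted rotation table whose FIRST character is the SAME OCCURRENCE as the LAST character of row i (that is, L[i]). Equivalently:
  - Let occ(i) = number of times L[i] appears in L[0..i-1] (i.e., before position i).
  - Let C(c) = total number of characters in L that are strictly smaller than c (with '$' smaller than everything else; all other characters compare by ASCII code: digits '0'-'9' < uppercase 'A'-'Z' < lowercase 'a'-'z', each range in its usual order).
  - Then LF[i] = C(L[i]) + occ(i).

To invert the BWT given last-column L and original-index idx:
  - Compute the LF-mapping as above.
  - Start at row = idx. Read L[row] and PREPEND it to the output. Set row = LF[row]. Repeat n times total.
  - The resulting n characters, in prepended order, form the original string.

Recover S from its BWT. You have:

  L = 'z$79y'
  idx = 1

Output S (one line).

LF mapping: 4 0 1 2 3
Walk LF starting at row 1, prepending L[row]:
  step 1: row=1, L[1]='$', prepend. Next row=LF[1]=0
  step 2: row=0, L[0]='z', prepend. Next row=LF[0]=4
  step 3: row=4, L[4]='y', prepend. Next row=LF[4]=3
  step 4: row=3, L[3]='9', prepend. Next row=LF[3]=2
  step 5: row=2, L[2]='7', prepend. Next row=LF[2]=1
Reversed output: 79yz$

Answer: 79yz$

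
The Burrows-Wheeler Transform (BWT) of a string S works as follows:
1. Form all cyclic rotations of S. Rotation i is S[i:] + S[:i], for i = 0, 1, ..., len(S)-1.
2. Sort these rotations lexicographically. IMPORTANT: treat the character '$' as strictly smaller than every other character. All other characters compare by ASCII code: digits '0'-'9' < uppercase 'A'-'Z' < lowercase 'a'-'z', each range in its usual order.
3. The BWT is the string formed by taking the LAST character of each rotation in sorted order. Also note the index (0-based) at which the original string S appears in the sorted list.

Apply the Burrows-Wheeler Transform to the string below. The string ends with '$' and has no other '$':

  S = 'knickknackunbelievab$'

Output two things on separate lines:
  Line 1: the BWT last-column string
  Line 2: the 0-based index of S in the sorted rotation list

Answer: bvnaniabinlck$cekukke
13

Derivation:
All 21 rotations (rotation i = S[i:]+S[:i]):
  rot[0] = knickknackunbelievab$
  rot[1] = nickknackunbelievab$k
  rot[2] = ickknackunbelievab$kn
  rot[3] = ckknackunbelievab$kni
  rot[4] = kknackunbelievab$knic
  rot[5] = knackunbelievab$knick
  rot[6] = nackunbelievab$knickk
  rot[7] = ackunbelievab$knickkn
  rot[8] = ckunbelievab$knickkna
  rot[9] = kunbelievab$knickknac
  rot[10] = unbelievab$knickknack
  rot[11] = nbelievab$knickknacku
  rot[12] = believab$knickknackun
  rot[13] = elievab$knickknackunb
  rot[14] = lievab$knickknackunbe
  rot[15] = ievab$knickknackunbel
  rot[16] = evab$knickknackunbeli
  rot[17] = vab$knickknackunbelie
  rot[18] = ab$knickknackunbeliev
  rot[19] = b$knickknackunbelieva
  rot[20] = $knickknackunbelievab
Sorted (with $ < everything):
  sorted[0] = $knickknackunbelievab  (last char: 'b')
  sorted[1] = ab$knickknackunbeliev  (last char: 'v')
  sorted[2] = ackunbelievab$knickkn  (last char: 'n')
  sorted[3] = b$knickknackunbelieva  (last char: 'a')
  sorted[4] = believab$knickknackun  (last char: 'n')
  sorted[5] = ckknackunbelievab$kni  (last char: 'i')
  sorted[6] = ckunbelievab$knickkna  (last char: 'a')
  sorted[7] = elievab$knickknackunb  (last char: 'b')
  sorted[8] = evab$knickknackunbeli  (last char: 'i')
  sorted[9] = ickknackunbelievab$kn  (last char: 'n')
  sorted[10] = ievab$knickknackunbel  (last char: 'l')
  sorted[11] = kknackunbelievab$knic  (last char: 'c')
  sorted[12] = knackunbelievab$knick  (last char: 'k')
  sorted[13] = knickknackunbelievab$  (last char: '$')
  sorted[14] = kunbelievab$knickknac  (last char: 'c')
  sorted[15] = lievab$knickknackunbe  (last char: 'e')
  sorted[16] = nackunbelievab$knickk  (last char: 'k')
  sorted[17] = nbelievab$knickknacku  (last char: 'u')
  sorted[18] = nickknackunbelievab$k  (last char: 'k')
  sorted[19] = unbelievab$knickknack  (last char: 'k')
  sorted[20] = vab$knickknackunbelie  (last char: 'e')
Last column: bvnaniabinlck$cekukke
Original string S is at sorted index 13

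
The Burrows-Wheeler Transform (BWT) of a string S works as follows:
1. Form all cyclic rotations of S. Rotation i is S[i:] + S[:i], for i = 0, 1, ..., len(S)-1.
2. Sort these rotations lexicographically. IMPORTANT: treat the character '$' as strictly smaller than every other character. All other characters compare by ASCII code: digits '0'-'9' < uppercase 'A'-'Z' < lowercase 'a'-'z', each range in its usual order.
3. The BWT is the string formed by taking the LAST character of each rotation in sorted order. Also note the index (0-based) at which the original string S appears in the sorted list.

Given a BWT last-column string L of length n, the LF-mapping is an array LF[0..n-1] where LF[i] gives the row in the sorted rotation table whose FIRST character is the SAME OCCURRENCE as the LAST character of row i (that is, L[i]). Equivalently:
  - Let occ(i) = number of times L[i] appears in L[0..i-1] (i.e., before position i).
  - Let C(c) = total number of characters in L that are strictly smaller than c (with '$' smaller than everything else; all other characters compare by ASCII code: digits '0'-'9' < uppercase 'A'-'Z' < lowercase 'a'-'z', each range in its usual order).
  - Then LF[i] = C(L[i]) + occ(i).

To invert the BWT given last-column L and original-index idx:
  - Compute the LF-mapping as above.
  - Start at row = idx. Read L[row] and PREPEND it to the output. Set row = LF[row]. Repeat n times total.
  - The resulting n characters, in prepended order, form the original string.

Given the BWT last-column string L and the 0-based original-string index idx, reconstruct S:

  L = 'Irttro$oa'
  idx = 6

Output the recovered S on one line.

Answer: rotatorI$

Derivation:
LF mapping: 1 5 7 8 6 3 0 4 2
Walk LF starting at row 6, prepending L[row]:
  step 1: row=6, L[6]='$', prepend. Next row=LF[6]=0
  step 2: row=0, L[0]='I', prepend. Next row=LF[0]=1
  step 3: row=1, L[1]='r', prepend. Next row=LF[1]=5
  step 4: row=5, L[5]='o', prepend. Next row=LF[5]=3
  step 5: row=3, L[3]='t', prepend. Next row=LF[3]=8
  step 6: row=8, L[8]='a', prepend. Next row=LF[8]=2
  step 7: row=2, L[2]='t', prepend. Next row=LF[2]=7
  step 8: row=7, L[7]='o', prepend. Next row=LF[7]=4
  step 9: row=4, L[4]='r', prepend. Next row=LF[4]=6
Reversed output: rotatorI$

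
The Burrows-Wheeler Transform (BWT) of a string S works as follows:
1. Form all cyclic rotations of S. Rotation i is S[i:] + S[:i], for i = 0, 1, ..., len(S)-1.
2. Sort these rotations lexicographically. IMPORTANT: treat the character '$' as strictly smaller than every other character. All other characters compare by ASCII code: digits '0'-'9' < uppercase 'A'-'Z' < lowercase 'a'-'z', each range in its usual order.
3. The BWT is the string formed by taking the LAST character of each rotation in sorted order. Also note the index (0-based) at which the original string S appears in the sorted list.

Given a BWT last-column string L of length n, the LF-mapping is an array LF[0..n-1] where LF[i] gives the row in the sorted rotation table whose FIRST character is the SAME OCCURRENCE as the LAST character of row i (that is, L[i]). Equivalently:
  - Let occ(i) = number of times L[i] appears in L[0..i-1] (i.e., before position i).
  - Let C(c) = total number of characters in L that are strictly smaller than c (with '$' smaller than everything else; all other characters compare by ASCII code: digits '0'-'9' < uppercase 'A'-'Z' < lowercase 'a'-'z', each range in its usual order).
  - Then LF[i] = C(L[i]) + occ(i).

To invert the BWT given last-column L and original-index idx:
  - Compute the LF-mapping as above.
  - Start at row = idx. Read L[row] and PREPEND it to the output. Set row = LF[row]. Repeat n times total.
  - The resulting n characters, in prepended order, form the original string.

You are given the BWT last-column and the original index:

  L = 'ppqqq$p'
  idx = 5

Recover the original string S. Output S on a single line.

LF mapping: 1 2 4 5 6 0 3
Walk LF starting at row 5, prepending L[row]:
  step 1: row=5, L[5]='$', prepend. Next row=LF[5]=0
  step 2: row=0, L[0]='p', prepend. Next row=LF[0]=1
  step 3: row=1, L[1]='p', prepend. Next row=LF[1]=2
  step 4: row=2, L[2]='q', prepend. Next row=LF[2]=4
  step 5: row=4, L[4]='q', prepend. Next row=LF[4]=6
  step 6: row=6, L[6]='p', prepend. Next row=LF[6]=3
  step 7: row=3, L[3]='q', prepend. Next row=LF[3]=5
Reversed output: qpqqpp$

Answer: qpqqpp$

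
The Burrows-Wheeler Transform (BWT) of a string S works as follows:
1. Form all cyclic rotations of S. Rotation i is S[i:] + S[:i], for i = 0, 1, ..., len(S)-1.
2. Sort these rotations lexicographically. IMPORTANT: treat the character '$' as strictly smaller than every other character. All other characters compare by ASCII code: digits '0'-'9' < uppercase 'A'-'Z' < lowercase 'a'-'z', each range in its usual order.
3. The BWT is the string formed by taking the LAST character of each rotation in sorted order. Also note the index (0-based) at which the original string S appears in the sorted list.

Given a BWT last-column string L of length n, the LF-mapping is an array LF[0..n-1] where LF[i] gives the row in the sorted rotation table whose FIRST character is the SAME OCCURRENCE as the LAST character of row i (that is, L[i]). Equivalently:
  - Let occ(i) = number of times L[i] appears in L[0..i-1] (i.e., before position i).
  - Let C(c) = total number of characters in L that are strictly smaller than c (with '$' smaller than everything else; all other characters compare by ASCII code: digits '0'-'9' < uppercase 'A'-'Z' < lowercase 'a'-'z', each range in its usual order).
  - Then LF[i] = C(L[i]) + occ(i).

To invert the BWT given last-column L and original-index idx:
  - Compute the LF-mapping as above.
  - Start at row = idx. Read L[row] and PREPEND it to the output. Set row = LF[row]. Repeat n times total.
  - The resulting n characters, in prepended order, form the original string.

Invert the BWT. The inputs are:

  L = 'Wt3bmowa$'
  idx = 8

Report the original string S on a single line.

Answer: wombat3W$

Derivation:
LF mapping: 2 7 1 4 5 6 8 3 0
Walk LF starting at row 8, prepending L[row]:
  step 1: row=8, L[8]='$', prepend. Next row=LF[8]=0
  step 2: row=0, L[0]='W', prepend. Next row=LF[0]=2
  step 3: row=2, L[2]='3', prepend. Next row=LF[2]=1
  step 4: row=1, L[1]='t', prepend. Next row=LF[1]=7
  step 5: row=7, L[7]='a', prepend. Next row=LF[7]=3
  step 6: row=3, L[3]='b', prepend. Next row=LF[3]=4
  step 7: row=4, L[4]='m', prepend. Next row=LF[4]=5
  step 8: row=5, L[5]='o', prepend. Next row=LF[5]=6
  step 9: row=6, L[6]='w', prepend. Next row=LF[6]=8
Reversed output: wombat3W$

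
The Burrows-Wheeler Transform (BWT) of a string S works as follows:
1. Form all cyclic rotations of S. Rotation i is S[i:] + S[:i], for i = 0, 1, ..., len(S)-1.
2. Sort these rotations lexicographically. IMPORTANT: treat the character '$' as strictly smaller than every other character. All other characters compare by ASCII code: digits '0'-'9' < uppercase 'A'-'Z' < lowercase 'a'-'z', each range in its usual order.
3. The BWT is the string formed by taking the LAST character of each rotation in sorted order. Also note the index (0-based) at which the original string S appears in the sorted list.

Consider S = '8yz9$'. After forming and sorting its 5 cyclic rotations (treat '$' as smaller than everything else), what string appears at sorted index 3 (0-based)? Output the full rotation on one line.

Answer: yz9$8

Derivation:
All 5 rotations (rotation i = S[i:]+S[:i]):
  rot[0] = 8yz9$
  rot[1] = yz9$8
  rot[2] = z9$8y
  rot[3] = 9$8yz
  rot[4] = $8yz9
Sorted (with $ < everything):
  sorted[0] = $8yz9
  sorted[1] = 8yz9$
  sorted[2] = 9$8yz
  sorted[3] = yz9$8
  sorted[4] = z9$8y
sorted[3] = yz9$8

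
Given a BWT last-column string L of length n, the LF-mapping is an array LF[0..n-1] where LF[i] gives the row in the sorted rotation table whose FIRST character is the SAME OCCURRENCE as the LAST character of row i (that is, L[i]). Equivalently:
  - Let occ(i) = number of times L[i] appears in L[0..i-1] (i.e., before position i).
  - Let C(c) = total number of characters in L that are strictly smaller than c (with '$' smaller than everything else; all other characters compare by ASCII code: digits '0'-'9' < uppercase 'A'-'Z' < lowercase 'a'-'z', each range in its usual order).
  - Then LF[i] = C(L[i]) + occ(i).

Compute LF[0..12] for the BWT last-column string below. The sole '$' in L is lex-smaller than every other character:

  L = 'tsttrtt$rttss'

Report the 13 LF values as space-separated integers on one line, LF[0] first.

Answer: 6 3 7 8 1 9 10 0 2 11 12 4 5

Derivation:
Char counts: '$':1, 'r':2, 's':3, 't':7
C (first-col start): C('$')=0, C('r')=1, C('s')=3, C('t')=6
L[0]='t': occ=0, LF[0]=C('t')+0=6+0=6
L[1]='s': occ=0, LF[1]=C('s')+0=3+0=3
L[2]='t': occ=1, LF[2]=C('t')+1=6+1=7
L[3]='t': occ=2, LF[3]=C('t')+2=6+2=8
L[4]='r': occ=0, LF[4]=C('r')+0=1+0=1
L[5]='t': occ=3, LF[5]=C('t')+3=6+3=9
L[6]='t': occ=4, LF[6]=C('t')+4=6+4=10
L[7]='$': occ=0, LF[7]=C('$')+0=0+0=0
L[8]='r': occ=1, LF[8]=C('r')+1=1+1=2
L[9]='t': occ=5, LF[9]=C('t')+5=6+5=11
L[10]='t': occ=6, LF[10]=C('t')+6=6+6=12
L[11]='s': occ=1, LF[11]=C('s')+1=3+1=4
L[12]='s': occ=2, LF[12]=C('s')+2=3+2=5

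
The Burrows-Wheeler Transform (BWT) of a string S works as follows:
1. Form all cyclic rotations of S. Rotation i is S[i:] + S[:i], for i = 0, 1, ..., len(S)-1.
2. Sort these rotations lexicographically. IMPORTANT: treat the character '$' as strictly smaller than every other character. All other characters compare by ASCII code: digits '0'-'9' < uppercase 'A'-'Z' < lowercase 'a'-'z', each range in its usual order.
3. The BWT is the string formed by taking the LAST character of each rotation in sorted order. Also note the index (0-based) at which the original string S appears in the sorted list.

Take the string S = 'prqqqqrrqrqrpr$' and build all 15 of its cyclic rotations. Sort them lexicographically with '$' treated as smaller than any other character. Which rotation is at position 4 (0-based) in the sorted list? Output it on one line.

Answer: qqqrrqrqrpr$prq

Derivation:
All 15 rotations (rotation i = S[i:]+S[:i]):
  rot[0] = prqqqqrrqrqrpr$
  rot[1] = rqqqqrrqrqrpr$p
  rot[2] = qqqqrrqrqrpr$pr
  rot[3] = qqqrrqrqrpr$prq
  rot[4] = qqrrqrqrpr$prqq
  rot[5] = qrrqrqrpr$prqqq
  rot[6] = rrqrqrpr$prqqqq
  rot[7] = rqrqrpr$prqqqqr
  rot[8] = qrqrpr$prqqqqrr
  rot[9] = rqrpr$prqqqqrrq
  rot[10] = qrpr$prqqqqrrqr
  rot[11] = rpr$prqqqqrrqrq
  rot[12] = pr$prqqqqrrqrqr
  rot[13] = r$prqqqqrrqrqrp
  rot[14] = $prqqqqrrqrqrpr
Sorted (with $ < everything):
  sorted[0] = $prqqqqrrqrqrpr
  sorted[1] = pr$prqqqqrrqrqr
  sorted[2] = prqqqqrrqrqrpr$
  sorted[3] = qqqqrrqrqrpr$pr
  sorted[4] = qqqrrqrqrpr$prq
  sorted[5] = qqrrqrqrpr$prqq
  sorted[6] = qrpr$prqqqqrrqr
  sorted[7] = qrqrpr$prqqqqrr
  sorted[8] = qrrqrqrpr$prqqq
  sorted[9] = r$prqqqqrrqrqrp
  sorted[10] = rpr$prqqqqrrqrq
  sorted[11] = rqqqqrrqrqrpr$p
  sorted[12] = rqrpr$prqqqqrrq
  sorted[13] = rqrqrpr$prqqqqr
  sorted[14] = rrqrqrpr$prqqqq
sorted[4] = qqqrrqrqrpr$prq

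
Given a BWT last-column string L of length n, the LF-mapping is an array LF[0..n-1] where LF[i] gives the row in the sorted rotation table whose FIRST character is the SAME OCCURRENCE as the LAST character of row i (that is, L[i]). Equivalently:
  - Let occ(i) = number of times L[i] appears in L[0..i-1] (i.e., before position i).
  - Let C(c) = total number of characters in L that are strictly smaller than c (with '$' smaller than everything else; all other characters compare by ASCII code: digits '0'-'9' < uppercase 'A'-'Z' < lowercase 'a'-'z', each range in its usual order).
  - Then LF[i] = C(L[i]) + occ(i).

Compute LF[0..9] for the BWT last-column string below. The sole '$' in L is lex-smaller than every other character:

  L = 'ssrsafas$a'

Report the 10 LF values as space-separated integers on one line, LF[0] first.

Answer: 6 7 5 8 1 4 2 9 0 3

Derivation:
Char counts: '$':1, 'a':3, 'f':1, 'r':1, 's':4
C (first-col start): C('$')=0, C('a')=1, C('f')=4, C('r')=5, C('s')=6
L[0]='s': occ=0, LF[0]=C('s')+0=6+0=6
L[1]='s': occ=1, LF[1]=C('s')+1=6+1=7
L[2]='r': occ=0, LF[2]=C('r')+0=5+0=5
L[3]='s': occ=2, LF[3]=C('s')+2=6+2=8
L[4]='a': occ=0, LF[4]=C('a')+0=1+0=1
L[5]='f': occ=0, LF[5]=C('f')+0=4+0=4
L[6]='a': occ=1, LF[6]=C('a')+1=1+1=2
L[7]='s': occ=3, LF[7]=C('s')+3=6+3=9
L[8]='$': occ=0, LF[8]=C('$')+0=0+0=0
L[9]='a': occ=2, LF[9]=C('a')+2=1+2=3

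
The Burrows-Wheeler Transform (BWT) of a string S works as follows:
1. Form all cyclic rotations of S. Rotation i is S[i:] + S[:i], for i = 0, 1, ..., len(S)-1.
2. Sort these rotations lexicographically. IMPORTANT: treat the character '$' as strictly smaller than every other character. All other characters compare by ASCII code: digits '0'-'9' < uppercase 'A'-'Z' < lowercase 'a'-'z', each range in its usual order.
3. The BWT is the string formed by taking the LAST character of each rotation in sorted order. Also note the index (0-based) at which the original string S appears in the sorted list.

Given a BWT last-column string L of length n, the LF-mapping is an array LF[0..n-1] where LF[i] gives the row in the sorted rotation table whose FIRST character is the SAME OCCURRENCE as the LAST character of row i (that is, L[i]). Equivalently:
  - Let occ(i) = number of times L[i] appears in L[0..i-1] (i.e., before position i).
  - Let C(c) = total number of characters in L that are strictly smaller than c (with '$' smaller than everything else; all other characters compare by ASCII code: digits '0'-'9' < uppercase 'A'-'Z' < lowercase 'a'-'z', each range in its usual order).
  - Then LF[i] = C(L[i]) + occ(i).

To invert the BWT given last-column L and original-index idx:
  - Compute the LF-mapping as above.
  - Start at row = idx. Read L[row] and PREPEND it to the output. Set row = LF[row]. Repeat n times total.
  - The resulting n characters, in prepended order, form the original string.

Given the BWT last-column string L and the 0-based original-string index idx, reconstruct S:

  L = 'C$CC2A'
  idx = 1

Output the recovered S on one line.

LF mapping: 3 0 4 5 1 2
Walk LF starting at row 1, prepending L[row]:
  step 1: row=1, L[1]='$', prepend. Next row=LF[1]=0
  step 2: row=0, L[0]='C', prepend. Next row=LF[0]=3
  step 3: row=3, L[3]='C', prepend. Next row=LF[3]=5
  step 4: row=5, L[5]='A', prepend. Next row=LF[5]=2
  step 5: row=2, L[2]='C', prepend. Next row=LF[2]=4
  step 6: row=4, L[4]='2', prepend. Next row=LF[4]=1
Reversed output: 2CACC$

Answer: 2CACC$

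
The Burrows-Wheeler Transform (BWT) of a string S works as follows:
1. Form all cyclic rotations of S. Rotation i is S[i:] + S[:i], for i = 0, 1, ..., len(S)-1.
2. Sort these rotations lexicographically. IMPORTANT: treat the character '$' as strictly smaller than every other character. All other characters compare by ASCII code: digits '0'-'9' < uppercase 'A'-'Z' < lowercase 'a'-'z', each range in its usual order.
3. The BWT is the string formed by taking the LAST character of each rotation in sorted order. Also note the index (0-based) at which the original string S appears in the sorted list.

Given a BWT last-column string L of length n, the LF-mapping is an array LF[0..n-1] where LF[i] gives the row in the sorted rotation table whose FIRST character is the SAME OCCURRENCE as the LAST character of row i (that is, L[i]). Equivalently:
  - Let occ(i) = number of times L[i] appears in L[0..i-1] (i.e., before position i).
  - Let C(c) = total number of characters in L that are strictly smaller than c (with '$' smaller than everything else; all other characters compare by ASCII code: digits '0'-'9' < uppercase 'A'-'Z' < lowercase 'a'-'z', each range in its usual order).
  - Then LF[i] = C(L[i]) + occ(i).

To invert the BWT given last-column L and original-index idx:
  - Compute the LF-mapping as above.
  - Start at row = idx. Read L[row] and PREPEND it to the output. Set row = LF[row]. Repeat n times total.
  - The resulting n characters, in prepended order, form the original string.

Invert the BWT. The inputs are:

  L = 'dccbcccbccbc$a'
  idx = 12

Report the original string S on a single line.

LF mapping: 13 5 6 2 7 8 9 3 10 11 4 12 0 1
Walk LF starting at row 12, prepending L[row]:
  step 1: row=12, L[12]='$', prepend. Next row=LF[12]=0
  step 2: row=0, L[0]='d', prepend. Next row=LF[0]=13
  step 3: row=13, L[13]='a', prepend. Next row=LF[13]=1
  step 4: row=1, L[1]='c', prepend. Next row=LF[1]=5
  step 5: row=5, L[5]='c', prepend. Next row=LF[5]=8
  step 6: row=8, L[8]='c', prepend. Next row=LF[8]=10
  step 7: row=10, L[10]='b', prepend. Next row=LF[10]=4
  step 8: row=4, L[4]='c', prepend. Next row=LF[4]=7
  step 9: row=7, L[7]='b', prepend. Next row=LF[7]=3
  step 10: row=3, L[3]='b', prepend. Next row=LF[3]=2
  step 11: row=2, L[2]='c', prepend. Next row=LF[2]=6
  step 12: row=6, L[6]='c', prepend. Next row=LF[6]=9
  step 13: row=9, L[9]='c', prepend. Next row=LF[9]=11
  step 14: row=11, L[11]='c', prepend. Next row=LF[11]=12
Reversed output: ccccbbcbcccad$

Answer: ccccbbcbcccad$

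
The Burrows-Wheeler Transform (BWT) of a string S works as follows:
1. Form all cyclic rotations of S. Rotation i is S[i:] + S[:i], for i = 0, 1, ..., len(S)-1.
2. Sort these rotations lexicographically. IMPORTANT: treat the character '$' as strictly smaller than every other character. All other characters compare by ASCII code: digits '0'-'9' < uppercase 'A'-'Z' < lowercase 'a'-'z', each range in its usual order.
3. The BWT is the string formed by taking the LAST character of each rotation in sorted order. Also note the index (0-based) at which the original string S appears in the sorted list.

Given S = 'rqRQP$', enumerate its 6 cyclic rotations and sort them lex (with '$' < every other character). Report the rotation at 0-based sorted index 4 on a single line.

All 6 rotations (rotation i = S[i:]+S[:i]):
  rot[0] = rqRQP$
  rot[1] = qRQP$r
  rot[2] = RQP$rq
  rot[3] = QP$rqR
  rot[4] = P$rqRQ
  rot[5] = $rqRQP
Sorted (with $ < everything):
  sorted[0] = $rqRQP
  sorted[1] = P$rqRQ
  sorted[2] = QP$rqR
  sorted[3] = RQP$rq
  sorted[4] = qRQP$r
  sorted[5] = rqRQP$
sorted[4] = qRQP$r

Answer: qRQP$r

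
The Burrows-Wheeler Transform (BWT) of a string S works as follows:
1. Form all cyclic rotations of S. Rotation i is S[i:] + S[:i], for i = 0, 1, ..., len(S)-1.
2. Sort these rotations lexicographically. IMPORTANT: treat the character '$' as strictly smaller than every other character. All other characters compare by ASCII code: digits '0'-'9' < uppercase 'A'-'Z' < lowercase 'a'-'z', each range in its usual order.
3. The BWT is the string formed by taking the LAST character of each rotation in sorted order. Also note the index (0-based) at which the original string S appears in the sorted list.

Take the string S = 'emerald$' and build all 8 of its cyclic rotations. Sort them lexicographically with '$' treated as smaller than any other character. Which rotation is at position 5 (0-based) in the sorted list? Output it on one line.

All 8 rotations (rotation i = S[i:]+S[:i]):
  rot[0] = emerald$
  rot[1] = merald$e
  rot[2] = erald$em
  rot[3] = rald$eme
  rot[4] = ald$emer
  rot[5] = ld$emera
  rot[6] = d$emeral
  rot[7] = $emerald
Sorted (with $ < everything):
  sorted[0] = $emerald
  sorted[1] = ald$emer
  sorted[2] = d$emeral
  sorted[3] = emerald$
  sorted[4] = erald$em
  sorted[5] = ld$emera
  sorted[6] = merald$e
  sorted[7] = rald$eme
sorted[5] = ld$emera

Answer: ld$emera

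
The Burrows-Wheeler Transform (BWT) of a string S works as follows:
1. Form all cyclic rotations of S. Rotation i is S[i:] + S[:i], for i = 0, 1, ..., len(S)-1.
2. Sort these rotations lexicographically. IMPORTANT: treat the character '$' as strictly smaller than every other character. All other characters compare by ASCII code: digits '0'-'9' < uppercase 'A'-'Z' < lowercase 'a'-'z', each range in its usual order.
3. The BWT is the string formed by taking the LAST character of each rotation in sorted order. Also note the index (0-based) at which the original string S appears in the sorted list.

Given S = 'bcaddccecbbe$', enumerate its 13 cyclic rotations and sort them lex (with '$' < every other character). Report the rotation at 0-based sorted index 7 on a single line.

Answer: ccecbbe$bcadd

Derivation:
All 13 rotations (rotation i = S[i:]+S[:i]):
  rot[0] = bcaddccecbbe$
  rot[1] = caddccecbbe$b
  rot[2] = addccecbbe$bc
  rot[3] = ddccecbbe$bca
  rot[4] = dccecbbe$bcad
  rot[5] = ccecbbe$bcadd
  rot[6] = cecbbe$bcaddc
  rot[7] = ecbbe$bcaddcc
  rot[8] = cbbe$bcaddcce
  rot[9] = bbe$bcaddccec
  rot[10] = be$bcaddccecb
  rot[11] = e$bcaddccecbb
  rot[12] = $bcaddccecbbe
Sorted (with $ < everything):
  sorted[0] = $bcaddccecbbe
  sorted[1] = addccecbbe$bc
  sorted[2] = bbe$bcaddccec
  sorted[3] = bcaddccecbbe$
  sorted[4] = be$bcaddccecb
  sorted[5] = caddccecbbe$b
  sorted[6] = cbbe$bcaddcce
  sorted[7] = ccecbbe$bcadd
  sorted[8] = cecbbe$bcaddc
  sorted[9] = dccecbbe$bcad
  sorted[10] = ddccecbbe$bca
  sorted[11] = e$bcaddccecbb
  sorted[12] = ecbbe$bcaddcc
sorted[7] = ccecbbe$bcadd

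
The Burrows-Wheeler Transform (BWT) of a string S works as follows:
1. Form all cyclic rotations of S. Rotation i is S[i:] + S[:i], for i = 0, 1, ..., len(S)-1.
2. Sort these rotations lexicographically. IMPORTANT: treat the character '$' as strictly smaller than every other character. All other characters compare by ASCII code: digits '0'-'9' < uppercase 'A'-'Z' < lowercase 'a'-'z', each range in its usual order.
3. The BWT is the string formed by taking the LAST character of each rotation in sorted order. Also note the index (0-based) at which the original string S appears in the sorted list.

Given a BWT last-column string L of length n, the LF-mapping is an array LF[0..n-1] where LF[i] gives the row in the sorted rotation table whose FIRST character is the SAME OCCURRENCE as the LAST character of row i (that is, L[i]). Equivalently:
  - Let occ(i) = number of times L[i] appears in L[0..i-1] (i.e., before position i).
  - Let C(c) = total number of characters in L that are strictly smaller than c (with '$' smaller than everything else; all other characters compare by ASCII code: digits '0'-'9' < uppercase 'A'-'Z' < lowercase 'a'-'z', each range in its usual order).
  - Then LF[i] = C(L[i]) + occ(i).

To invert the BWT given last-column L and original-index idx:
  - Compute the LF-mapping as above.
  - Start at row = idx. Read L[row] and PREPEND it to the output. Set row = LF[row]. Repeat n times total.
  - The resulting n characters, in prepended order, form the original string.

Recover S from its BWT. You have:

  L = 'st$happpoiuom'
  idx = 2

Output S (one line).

Answer: hippopotamus$

Derivation:
LF mapping: 10 11 0 2 1 7 8 9 5 3 12 6 4
Walk LF starting at row 2, prepending L[row]:
  step 1: row=2, L[2]='$', prepend. Next row=LF[2]=0
  step 2: row=0, L[0]='s', prepend. Next row=LF[0]=10
  step 3: row=10, L[10]='u', prepend. Next row=LF[10]=12
  step 4: row=12, L[12]='m', prepend. Next row=LF[12]=4
  step 5: row=4, L[4]='a', prepend. Next row=LF[4]=1
  step 6: row=1, L[1]='t', prepend. Next row=LF[1]=11
  step 7: row=11, L[11]='o', prepend. Next row=LF[11]=6
  step 8: row=6, L[6]='p', prepend. Next row=LF[6]=8
  step 9: row=8, L[8]='o', prepend. Next row=LF[8]=5
  step 10: row=5, L[5]='p', prepend. Next row=LF[5]=7
  step 11: row=7, L[7]='p', prepend. Next row=LF[7]=9
  step 12: row=9, L[9]='i', prepend. Next row=LF[9]=3
  step 13: row=3, L[3]='h', prepend. Next row=LF[3]=2
Reversed output: hippopotamus$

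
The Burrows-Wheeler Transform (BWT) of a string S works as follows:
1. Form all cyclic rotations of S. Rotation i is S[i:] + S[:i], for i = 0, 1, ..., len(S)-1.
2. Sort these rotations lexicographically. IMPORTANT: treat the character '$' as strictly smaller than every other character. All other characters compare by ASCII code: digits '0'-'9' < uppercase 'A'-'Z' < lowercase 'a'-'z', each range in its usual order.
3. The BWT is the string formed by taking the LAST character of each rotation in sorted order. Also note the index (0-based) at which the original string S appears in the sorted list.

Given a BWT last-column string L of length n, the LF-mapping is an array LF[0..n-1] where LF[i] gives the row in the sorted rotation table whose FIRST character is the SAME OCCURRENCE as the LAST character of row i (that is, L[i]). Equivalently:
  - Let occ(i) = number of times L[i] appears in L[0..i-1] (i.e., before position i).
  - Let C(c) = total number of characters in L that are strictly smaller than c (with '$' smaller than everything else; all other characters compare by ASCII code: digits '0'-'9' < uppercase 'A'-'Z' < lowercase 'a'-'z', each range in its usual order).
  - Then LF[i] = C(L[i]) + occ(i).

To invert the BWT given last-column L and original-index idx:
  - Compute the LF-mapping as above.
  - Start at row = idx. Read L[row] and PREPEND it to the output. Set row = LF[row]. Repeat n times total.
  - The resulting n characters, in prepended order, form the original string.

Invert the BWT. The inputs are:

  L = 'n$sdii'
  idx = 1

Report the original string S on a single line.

LF mapping: 4 0 5 1 2 3
Walk LF starting at row 1, prepending L[row]:
  step 1: row=1, L[1]='$', prepend. Next row=LF[1]=0
  step 2: row=0, L[0]='n', prepend. Next row=LF[0]=4
  step 3: row=4, L[4]='i', prepend. Next row=LF[4]=2
  step 4: row=2, L[2]='s', prepend. Next row=LF[2]=5
  step 5: row=5, L[5]='i', prepend. Next row=LF[5]=3
  step 6: row=3, L[3]='d', prepend. Next row=LF[3]=1
Reversed output: disin$

Answer: disin$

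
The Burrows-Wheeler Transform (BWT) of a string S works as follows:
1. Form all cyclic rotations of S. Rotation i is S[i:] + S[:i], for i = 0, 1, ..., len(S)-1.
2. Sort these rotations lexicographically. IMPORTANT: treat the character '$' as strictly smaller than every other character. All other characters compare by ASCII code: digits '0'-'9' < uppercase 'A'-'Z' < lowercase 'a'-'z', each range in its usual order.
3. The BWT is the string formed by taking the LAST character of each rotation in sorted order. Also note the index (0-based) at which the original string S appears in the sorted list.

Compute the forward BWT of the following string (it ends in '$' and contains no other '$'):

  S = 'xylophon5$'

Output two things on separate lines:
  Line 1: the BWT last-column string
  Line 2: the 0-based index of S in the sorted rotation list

All 10 rotations (rotation i = S[i:]+S[:i]):
  rot[0] = xylophon5$
  rot[1] = ylophon5$x
  rot[2] = lophon5$xy
  rot[3] = ophon5$xyl
  rot[4] = phon5$xylo
  rot[5] = hon5$xylop
  rot[6] = on5$xyloph
  rot[7] = n5$xylopho
  rot[8] = 5$xylophon
  rot[9] = $xylophon5
Sorted (with $ < everything):
  sorted[0] = $xylophon5  (last char: '5')
  sorted[1] = 5$xylophon  (last char: 'n')
  sorted[2] = hon5$xylop  (last char: 'p')
  sorted[3] = lophon5$xy  (last char: 'y')
  sorted[4] = n5$xylopho  (last char: 'o')
  sorted[5] = on5$xyloph  (last char: 'h')
  sorted[6] = ophon5$xyl  (last char: 'l')
  sorted[7] = phon5$xylo  (last char: 'o')
  sorted[8] = xylophon5$  (last char: '$')
  sorted[9] = ylophon5$x  (last char: 'x')
Last column: 5npyohlo$x
Original string S is at sorted index 8

Answer: 5npyohlo$x
8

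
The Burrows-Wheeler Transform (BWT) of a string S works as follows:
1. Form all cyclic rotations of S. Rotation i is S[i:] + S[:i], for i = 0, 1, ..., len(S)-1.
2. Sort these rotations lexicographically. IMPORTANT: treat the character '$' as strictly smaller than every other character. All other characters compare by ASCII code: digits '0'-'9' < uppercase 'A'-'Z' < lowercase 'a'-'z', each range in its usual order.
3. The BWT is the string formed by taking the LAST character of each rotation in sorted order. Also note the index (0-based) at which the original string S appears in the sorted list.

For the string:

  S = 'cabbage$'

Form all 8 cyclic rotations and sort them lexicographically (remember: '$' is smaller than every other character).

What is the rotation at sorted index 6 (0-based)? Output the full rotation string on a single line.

All 8 rotations (rotation i = S[i:]+S[:i]):
  rot[0] = cabbage$
  rot[1] = abbage$c
  rot[2] = bbage$ca
  rot[3] = bage$cab
  rot[4] = age$cabb
  rot[5] = ge$cabba
  rot[6] = e$cabbag
  rot[7] = $cabbage
Sorted (with $ < everything):
  sorted[0] = $cabbage
  sorted[1] = abbage$c
  sorted[2] = age$cabb
  sorted[3] = bage$cab
  sorted[4] = bbage$ca
  sorted[5] = cabbage$
  sorted[6] = e$cabbag
  sorted[7] = ge$cabba
sorted[6] = e$cabbag

Answer: e$cabbag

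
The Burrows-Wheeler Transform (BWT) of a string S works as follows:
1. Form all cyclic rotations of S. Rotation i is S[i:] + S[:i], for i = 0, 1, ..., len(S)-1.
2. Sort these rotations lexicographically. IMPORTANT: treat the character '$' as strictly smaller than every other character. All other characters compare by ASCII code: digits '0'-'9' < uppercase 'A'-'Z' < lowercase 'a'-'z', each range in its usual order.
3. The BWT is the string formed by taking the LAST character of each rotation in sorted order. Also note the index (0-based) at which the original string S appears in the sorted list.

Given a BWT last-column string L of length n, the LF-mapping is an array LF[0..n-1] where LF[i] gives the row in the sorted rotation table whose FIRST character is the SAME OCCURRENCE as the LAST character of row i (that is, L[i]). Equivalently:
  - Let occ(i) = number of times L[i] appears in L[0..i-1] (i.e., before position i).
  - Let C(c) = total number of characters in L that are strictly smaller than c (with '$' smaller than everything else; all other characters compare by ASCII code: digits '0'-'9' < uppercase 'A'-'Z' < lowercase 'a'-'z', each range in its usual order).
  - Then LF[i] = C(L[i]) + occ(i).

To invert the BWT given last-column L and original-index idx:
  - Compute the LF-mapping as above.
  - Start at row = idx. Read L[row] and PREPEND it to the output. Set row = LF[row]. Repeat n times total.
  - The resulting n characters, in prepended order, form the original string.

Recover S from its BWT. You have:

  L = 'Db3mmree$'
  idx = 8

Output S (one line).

Answer: rememb3D$

Derivation:
LF mapping: 2 3 1 6 7 8 4 5 0
Walk LF starting at row 8, prepending L[row]:
  step 1: row=8, L[8]='$', prepend. Next row=LF[8]=0
  step 2: row=0, L[0]='D', prepend. Next row=LF[0]=2
  step 3: row=2, L[2]='3', prepend. Next row=LF[2]=1
  step 4: row=1, L[1]='b', prepend. Next row=LF[1]=3
  step 5: row=3, L[3]='m', prepend. Next row=LF[3]=6
  step 6: row=6, L[6]='e', prepend. Next row=LF[6]=4
  step 7: row=4, L[4]='m', prepend. Next row=LF[4]=7
  step 8: row=7, L[7]='e', prepend. Next row=LF[7]=5
  step 9: row=5, L[5]='r', prepend. Next row=LF[5]=8
Reversed output: rememb3D$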